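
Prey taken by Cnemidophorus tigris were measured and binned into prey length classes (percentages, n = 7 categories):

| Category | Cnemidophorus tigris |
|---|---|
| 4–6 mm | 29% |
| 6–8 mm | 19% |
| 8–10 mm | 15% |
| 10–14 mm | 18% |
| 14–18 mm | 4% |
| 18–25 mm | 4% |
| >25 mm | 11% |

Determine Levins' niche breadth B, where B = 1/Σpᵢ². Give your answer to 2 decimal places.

Convert percentages to proportions (divide by 100).
Σpᵢ² = 0.29² + 0.19² + 0.15² + 0.18² + 0.04² + 0.04² + 0.11² = 0.0841 + 0.0361 + 0.0225 + 0.0324 + 0.0016 + 0.0016 + 0.0121 = 0.1904
B = 1 / 0.1904 = 5.2521

5.25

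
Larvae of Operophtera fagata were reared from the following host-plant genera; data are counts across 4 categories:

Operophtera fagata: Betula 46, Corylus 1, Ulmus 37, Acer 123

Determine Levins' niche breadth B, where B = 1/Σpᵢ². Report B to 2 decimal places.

2.30

Proportions for Operophtera fagata (n=207): 46/207=0.2222, 1/207=0.0048, 37/207=0.1787, 123/207=0.5942
Σpᵢ² = 0.2222² + 0.0048² + 0.1787² + 0.5942² = 0.049373 + 0.000023 + 0.031934 + 0.353074 = 0.434404
B = 1 / 0.434404 = 2.3020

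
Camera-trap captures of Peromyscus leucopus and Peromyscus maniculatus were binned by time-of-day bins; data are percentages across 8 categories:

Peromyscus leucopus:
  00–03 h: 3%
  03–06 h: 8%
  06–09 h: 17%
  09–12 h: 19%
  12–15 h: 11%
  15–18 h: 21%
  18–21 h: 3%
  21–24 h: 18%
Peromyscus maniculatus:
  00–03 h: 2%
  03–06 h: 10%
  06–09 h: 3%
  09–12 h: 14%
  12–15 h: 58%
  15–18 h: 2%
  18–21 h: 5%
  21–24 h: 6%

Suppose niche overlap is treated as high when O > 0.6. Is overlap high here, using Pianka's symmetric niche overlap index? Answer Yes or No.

Convert percentages to proportions (divide by 100).
Σ p₁ᵢp₂ᵢ = 0.0006 + 0.0080 + 0.0051 + 0.0266 + 0.0638 + 0.0042 + 0.0015 + 0.0108 = 0.1206
Σp_1ᵢ² = 0.03² + 0.08² + 0.17² + 0.19² + 0.11² + 0.21² + 0.03² + 0.18² = 0.0009 + 0.0064 + 0.0289 + 0.0361 + 0.0121 + 0.0441 + 0.0009 + 0.0324 = 0.1618
Σp_2ᵢ² = 0.02² + 0.10² + 0.03² + 0.14² + 0.58² + 0.02² + 0.05² + 0.06² = 0.0004 + 0.0100 + 0.0009 + 0.0196 + 0.3364 + 0.0004 + 0.0025 + 0.0036 = 0.3738
O = 0.1206 / √(0.1618 × 0.3738) = 0.1206 / 0.24593 = 0.4904
O = 0.4904 < 0.6 → No.

No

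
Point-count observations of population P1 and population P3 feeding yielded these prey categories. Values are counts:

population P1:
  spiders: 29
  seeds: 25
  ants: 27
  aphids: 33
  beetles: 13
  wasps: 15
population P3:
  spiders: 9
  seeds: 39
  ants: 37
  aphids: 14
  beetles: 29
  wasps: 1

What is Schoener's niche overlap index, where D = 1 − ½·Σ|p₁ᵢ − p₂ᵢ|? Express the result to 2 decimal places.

0.64

Proportions for population P1 (n=142): 29/142=0.2042, 25/142=0.1761, 27/142=0.1901, 33/142=0.2324, 13/142=0.0915, 15/142=0.1056
Proportions for population P3 (n=129): 9/129=0.0698, 39/129=0.3023, 37/129=0.2868, 14/129=0.1085, 29/129=0.2248, 1/129=0.0078
Σ|p₁ᵢ − p₂ᵢ| = 0.1344 + 0.1262 + 0.0967 + 0.1239 + 0.1333 + 0.0978 = 0.7123
D = 1 − ½ × 0.7123 = 1 − 0.35615 = 0.64385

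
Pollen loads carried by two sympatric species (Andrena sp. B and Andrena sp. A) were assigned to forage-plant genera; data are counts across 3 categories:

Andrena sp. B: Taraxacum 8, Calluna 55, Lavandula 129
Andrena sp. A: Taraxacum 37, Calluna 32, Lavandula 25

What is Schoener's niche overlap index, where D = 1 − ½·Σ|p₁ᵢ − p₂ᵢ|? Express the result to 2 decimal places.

Proportions for Andrena sp. B (n=192): 8/192=0.0417, 55/192=0.2865, 129/192=0.6719
Proportions for Andrena sp. A (n=94): 37/94=0.3936, 32/94=0.3404, 25/94=0.2660
Σ|p₁ᵢ − p₂ᵢ| = 0.3519 + 0.0539 + 0.4059 = 0.8117
D = 1 − ½ × 0.8117 = 1 − 0.40585 = 0.59415

0.59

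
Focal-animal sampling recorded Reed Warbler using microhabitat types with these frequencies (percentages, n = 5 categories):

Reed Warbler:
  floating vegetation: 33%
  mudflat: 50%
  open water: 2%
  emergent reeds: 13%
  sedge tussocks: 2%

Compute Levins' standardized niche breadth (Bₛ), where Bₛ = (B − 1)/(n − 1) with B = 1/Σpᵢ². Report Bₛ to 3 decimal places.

Convert percentages to proportions (divide by 100).
Σpᵢ² = 0.33² + 0.50² + 0.02² + 0.13² + 0.02² = 0.1089 + 0.2500 + 0.0004 + 0.0169 + 0.0004 = 0.3766
B = 1 / 0.3766 = 2.65534
Bₛ = (B − 1)/(n − 1) = (2.65534 − 1)/(5 − 1) = 1.65534/4 = 0.41384

0.414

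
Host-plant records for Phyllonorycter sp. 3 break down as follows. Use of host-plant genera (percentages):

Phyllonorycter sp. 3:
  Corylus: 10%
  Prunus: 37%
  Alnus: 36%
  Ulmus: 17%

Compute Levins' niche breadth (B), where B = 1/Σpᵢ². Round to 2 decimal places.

3.27

Convert percentages to proportions (divide by 100).
Σpᵢ² = 0.10² + 0.37² + 0.36² + 0.17² = 0.0100 + 0.1369 + 0.1296 + 0.0289 = 0.3054
B = 1 / 0.3054 = 3.2744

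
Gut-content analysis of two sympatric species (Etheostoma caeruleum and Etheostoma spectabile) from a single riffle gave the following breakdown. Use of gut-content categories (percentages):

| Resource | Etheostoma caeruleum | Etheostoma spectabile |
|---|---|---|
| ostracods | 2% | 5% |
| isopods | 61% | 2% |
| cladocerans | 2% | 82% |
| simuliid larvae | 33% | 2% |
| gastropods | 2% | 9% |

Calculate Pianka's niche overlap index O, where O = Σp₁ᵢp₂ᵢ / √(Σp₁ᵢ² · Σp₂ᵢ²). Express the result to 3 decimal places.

Convert percentages to proportions (divide by 100).
Σ p₁ᵢp₂ᵢ = 0.0010 + 0.0122 + 0.0164 + 0.0066 + 0.0018 = 0.0380
Σp_1ᵢ² = 0.02² + 0.61² + 0.02² + 0.33² + 0.02² = 0.0004 + 0.3721 + 0.0004 + 0.1089 + 0.0004 = 0.4822
Σp_2ᵢ² = 0.05² + 0.02² + 0.82² + 0.02² + 0.09² = 0.0025 + 0.0004 + 0.6724 + 0.0004 + 0.0081 = 0.6838
O = 0.0380 / √(0.4822 × 0.6838) = 0.0380 / 0.574220 = 0.06618

0.066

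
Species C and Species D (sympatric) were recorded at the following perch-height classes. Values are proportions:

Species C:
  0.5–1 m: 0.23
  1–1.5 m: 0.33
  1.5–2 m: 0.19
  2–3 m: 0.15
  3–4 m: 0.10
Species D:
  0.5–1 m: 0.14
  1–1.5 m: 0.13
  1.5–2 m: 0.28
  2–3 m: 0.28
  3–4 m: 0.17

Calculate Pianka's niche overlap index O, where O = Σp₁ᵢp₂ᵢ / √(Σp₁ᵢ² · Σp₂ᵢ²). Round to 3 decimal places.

Σ p₁ᵢp₂ᵢ = 0.0322 + 0.0429 + 0.0532 + 0.0420 + 0.0170 = 0.1873
Σp_1ᵢ² = 0.23² + 0.33² + 0.19² + 0.15² + 0.10² = 0.0529 + 0.1089 + 0.0361 + 0.0225 + 0.0100 = 0.2304
Σp_2ᵢ² = 0.14² + 0.13² + 0.28² + 0.28² + 0.17² = 0.0196 + 0.0169 + 0.0784 + 0.0784 + 0.0289 = 0.2222
O = 0.1873 / √(0.2304 × 0.2222) = 0.1873 / 0.226263 = 0.82780

0.828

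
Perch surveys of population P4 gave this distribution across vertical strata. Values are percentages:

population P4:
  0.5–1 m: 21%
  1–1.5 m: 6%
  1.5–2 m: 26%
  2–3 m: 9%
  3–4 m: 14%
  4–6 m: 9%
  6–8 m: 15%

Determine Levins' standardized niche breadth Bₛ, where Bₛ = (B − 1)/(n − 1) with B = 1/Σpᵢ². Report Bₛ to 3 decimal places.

0.793

Convert percentages to proportions (divide by 100).
Σpᵢ² = 0.21² + 0.06² + 0.26² + 0.09² + 0.14² + 0.09² + 0.15² = 0.0441 + 0.0036 + 0.0676 + 0.0081 + 0.0196 + 0.0081 + 0.0225 = 0.1736
B = 1 / 0.1736 = 5.76037
Bₛ = (B − 1)/(n − 1) = (5.76037 − 1)/(7 − 1) = 4.76037/6 = 0.79340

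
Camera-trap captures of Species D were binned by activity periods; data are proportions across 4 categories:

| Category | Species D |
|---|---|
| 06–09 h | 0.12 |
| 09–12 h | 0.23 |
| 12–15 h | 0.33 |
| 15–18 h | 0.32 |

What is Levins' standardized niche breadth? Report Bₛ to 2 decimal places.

Σpᵢ² = 0.12² + 0.23² + 0.33² + 0.32² = 0.0144 + 0.0529 + 0.1089 + 0.1024 = 0.2786
B = 1 / 0.2786 = 3.5894
Bₛ = (B − 1)/(n − 1) = (3.5894 − 1)/(4 − 1) = 2.5894/3 = 0.8631

0.86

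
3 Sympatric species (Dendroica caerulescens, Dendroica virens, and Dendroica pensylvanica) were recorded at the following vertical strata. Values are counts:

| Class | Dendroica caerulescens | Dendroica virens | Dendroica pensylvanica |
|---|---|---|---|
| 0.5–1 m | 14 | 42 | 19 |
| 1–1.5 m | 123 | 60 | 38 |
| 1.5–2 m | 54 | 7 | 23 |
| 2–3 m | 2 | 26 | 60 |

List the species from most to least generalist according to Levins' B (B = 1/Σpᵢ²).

Proportions for Dendroica caerulescens (n=193): 14/193=0.0725, 123/193=0.6373, 54/193=0.2798, 2/193=0.0104
Proportions for Dendroica virens (n=135): 42/135=0.3111, 60/135=0.4444, 7/135=0.0519, 26/135=0.1926
Proportions for Dendroica pensylvanica (n=140): 19/140=0.1357, 38/140=0.2714, 23/140=0.1643, 60/140=0.4286
Σp_caerᵢ² = 0.0725² + 0.6373² + 0.2798² + 0.0104² = 0.005256 + 0.406151 + 0.078288 + 0.000108 = 0.489803
B_caer = 1 / 0.489803 = 2.0416
Σp_vireᵢ² = 0.3111² + 0.4444² + 0.0519² + 0.1926² = 0.096783 + 0.197491 + 0.002694 + 0.037095 = 0.334063
B_vire = 1 / 0.334063 = 2.9934
Σp_pensᵢ² = 0.1357² + 0.2714² + 0.1643² + 0.4286² = 0.018414 + 0.073658 + 0.026994 + 0.183698 = 0.302764
B_pens = 1 / 0.302764 = 3.3029
Ranking by B (broadest → narrowest): Dendroica pensylvanica (3.30) > Dendroica virens (2.99) > Dendroica caerulescens (2.04)

Dendroica pensylvanica > Dendroica virens > Dendroica caerulescens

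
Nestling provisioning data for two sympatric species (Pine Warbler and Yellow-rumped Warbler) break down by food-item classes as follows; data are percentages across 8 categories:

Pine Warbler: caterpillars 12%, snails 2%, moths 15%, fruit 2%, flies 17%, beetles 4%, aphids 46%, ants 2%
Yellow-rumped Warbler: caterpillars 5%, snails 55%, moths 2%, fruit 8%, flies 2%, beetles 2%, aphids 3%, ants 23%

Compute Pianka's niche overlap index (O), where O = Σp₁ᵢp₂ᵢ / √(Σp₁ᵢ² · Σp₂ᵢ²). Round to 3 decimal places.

0.138

Convert percentages to proportions (divide by 100).
Σ p₁ᵢp₂ᵢ = 0.0060 + 0.0110 + 0.0030 + 0.0016 + 0.0034 + 0.0008 + 0.0138 + 0.0046 = 0.0442
Σp_1ᵢ² = 0.12² + 0.02² + 0.15² + 0.02² + 0.17² + 0.04² + 0.46² + 0.02² = 0.0144 + 0.0004 + 0.0225 + 0.0004 + 0.0289 + 0.0016 + 0.2116 + 0.0004 = 0.2802
Σp_2ᵢ² = 0.05² + 0.55² + 0.02² + 0.08² + 0.02² + 0.02² + 0.03² + 0.23² = 0.0025 + 0.3025 + 0.0004 + 0.0064 + 0.0004 + 0.0004 + 0.0009 + 0.0529 = 0.3664
O = 0.0442 / √(0.2802 × 0.3664) = 0.0442 / 0.320414 = 0.13795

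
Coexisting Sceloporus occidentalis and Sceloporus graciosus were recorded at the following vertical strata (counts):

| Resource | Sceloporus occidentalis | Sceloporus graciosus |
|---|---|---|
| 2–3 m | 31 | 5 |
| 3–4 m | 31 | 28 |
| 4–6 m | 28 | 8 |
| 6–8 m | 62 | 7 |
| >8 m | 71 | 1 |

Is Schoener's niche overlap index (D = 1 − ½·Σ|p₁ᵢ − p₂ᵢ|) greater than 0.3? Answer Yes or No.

Yes

Proportions for Sceloporus occidentalis (n=223): 31/223=0.1390, 31/223=0.1390, 28/223=0.1256, 62/223=0.2780, 71/223=0.3184
Proportions for Sceloporus graciosus (n=49): 5/49=0.1020, 28/49=0.5714, 8/49=0.1633, 7/49=0.1429, 1/49=0.0204
Σ|p₁ᵢ − p₂ᵢ| = 0.0370 + 0.4324 + 0.0377 + 0.1351 + 0.2980 = 0.9402
D = 1 − ½ × 0.9402 = 1 − 0.47010 = 0.52990
D = 0.52990 > 0.3 → Yes.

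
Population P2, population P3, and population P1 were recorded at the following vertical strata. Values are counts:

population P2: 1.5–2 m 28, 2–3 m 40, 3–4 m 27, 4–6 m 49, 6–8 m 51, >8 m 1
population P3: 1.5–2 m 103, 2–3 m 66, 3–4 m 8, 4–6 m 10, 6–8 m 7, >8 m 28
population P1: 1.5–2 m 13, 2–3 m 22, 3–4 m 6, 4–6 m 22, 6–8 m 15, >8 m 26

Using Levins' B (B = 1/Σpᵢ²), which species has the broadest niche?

Proportions for population P2 (n=196): 28/196=0.1429, 40/196=0.2041, 27/196=0.1378, 49/196=0.2500, 51/196=0.2602, 1/196=0.0051
Proportions for population P3 (n=222): 103/222=0.4640, 66/222=0.2973, 8/222=0.0360, 10/222=0.0450, 7/222=0.0315, 28/222=0.1261
Proportions for population P1 (n=104): 13/104=0.1250, 22/104=0.2115, 6/104=0.0577, 22/104=0.2115, 15/104=0.1442, 26/104=0.2500
Σp_P2ᵢ² = 0.1429² + 0.2041² + 0.1378² + 0.2500² + 0.2602² + 0.0051² = 0.020420 + 0.041657 + 0.018989 + 0.062500 + 0.067704 + 0.000026 = 0.211296
B_P2 = 1 / 0.211296 = 4.7327
Σp_P3ᵢ² = 0.4640² + 0.2973² + 0.0360² + 0.0450² + 0.0315² + 0.1261² = 0.215296 + 0.088387 + 0.001296 + 0.002025 + 0.000992 + 0.015901 = 0.323897
B_P3 = 1 / 0.323897 = 3.0874
Σp_P1ᵢ² = 0.1250² + 0.2115² + 0.0577² + 0.2115² + 0.1442² + 0.2500² = 0.015625 + 0.044732 + 0.003329 + 0.044732 + 0.020794 + 0.062500 = 0.191712
B_P1 = 1 / 0.191712 = 5.2162
Highest B → broadest niche (most generalist): population P1 (B = 5.22).

population P1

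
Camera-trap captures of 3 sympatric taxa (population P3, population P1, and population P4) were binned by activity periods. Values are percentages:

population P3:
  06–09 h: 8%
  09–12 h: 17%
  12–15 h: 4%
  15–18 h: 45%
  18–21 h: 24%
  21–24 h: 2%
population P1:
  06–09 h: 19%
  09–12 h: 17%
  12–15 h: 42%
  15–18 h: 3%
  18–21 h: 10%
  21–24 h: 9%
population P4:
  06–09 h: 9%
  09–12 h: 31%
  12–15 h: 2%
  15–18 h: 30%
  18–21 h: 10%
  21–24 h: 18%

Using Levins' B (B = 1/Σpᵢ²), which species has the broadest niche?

Convert percentages to proportions (divide by 100).
Σp_P3ᵢ² = 0.08² + 0.17² + 0.04² + 0.45² + 0.24² + 0.02² = 0.0064 + 0.0289 + 0.0016 + 0.2025 + 0.0576 + 0.0004 = 0.2974
B_P3 = 1 / 0.2974 = 3.3625
Σp_P1ᵢ² = 0.19² + 0.17² + 0.42² + 0.03² + 0.10² + 0.09² = 0.0361 + 0.0289 + 0.1764 + 0.0009 + 0.0100 + 0.0081 = 0.2604
B_P1 = 1 / 0.2604 = 3.8402
Σp_P4ᵢ² = 0.09² + 0.31² + 0.02² + 0.30² + 0.10² + 0.18² = 0.0081 + 0.0961 + 0.0004 + 0.0900 + 0.0100 + 0.0324 = 0.2370
B_P4 = 1 / 0.2370 = 4.2194
Highest B → broadest niche (most generalist): population P4 (B = 4.22).

population P4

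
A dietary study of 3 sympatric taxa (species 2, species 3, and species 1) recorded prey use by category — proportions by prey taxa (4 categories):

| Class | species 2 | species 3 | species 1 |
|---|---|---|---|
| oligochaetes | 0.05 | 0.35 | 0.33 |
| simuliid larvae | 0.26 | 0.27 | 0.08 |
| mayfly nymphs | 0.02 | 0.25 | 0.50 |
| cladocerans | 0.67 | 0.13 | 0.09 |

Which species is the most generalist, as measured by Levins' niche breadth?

species 3

Σp_2ᵢ² = 0.05² + 0.26² + 0.02² + 0.67² = 0.0025 + 0.0676 + 0.0004 + 0.4489 = 0.5194
B_2 = 1 / 0.5194 = 1.9253
Σp_3ᵢ² = 0.35² + 0.27² + 0.25² + 0.13² = 0.1225 + 0.0729 + 0.0625 + 0.0169 = 0.2748
B_3 = 1 / 0.2748 = 3.6390
Σp_1ᵢ² = 0.33² + 0.08² + 0.50² + 0.09² = 0.1089 + 0.0064 + 0.2500 + 0.0081 = 0.3734
B_1 = 1 / 0.3734 = 2.6781
Highest B → broadest niche (most generalist): species 3 (B = 3.64).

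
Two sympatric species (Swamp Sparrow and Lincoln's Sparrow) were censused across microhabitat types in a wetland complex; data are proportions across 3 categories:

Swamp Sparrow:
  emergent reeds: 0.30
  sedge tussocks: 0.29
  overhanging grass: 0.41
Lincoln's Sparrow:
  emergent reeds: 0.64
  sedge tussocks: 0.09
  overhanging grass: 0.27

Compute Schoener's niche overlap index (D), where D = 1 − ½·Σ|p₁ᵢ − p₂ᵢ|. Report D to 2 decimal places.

0.66

Σ|p₁ᵢ − p₂ᵢ| = 0.34 + 0.20 + 0.14 = 0.68
D = 1 − ½ × 0.68 = 1 − 0.340 = 0.6600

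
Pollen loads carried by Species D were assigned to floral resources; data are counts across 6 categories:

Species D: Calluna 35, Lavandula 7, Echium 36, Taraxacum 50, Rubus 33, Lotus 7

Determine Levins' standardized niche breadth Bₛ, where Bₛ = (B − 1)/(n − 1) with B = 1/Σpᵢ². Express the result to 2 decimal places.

Proportions for Species D (n=168): 35/168=0.2083, 7/168=0.0417, 36/168=0.2143, 50/168=0.2976, 33/168=0.1964, 7/168=0.0417
Σpᵢ² = 0.2083² + 0.0417² + 0.2143² + 0.2976² + 0.1964² + 0.0417² = 0.043389 + 0.001739 + 0.045924 + 0.088566 + 0.038573 + 0.001739 = 0.219930
B = 1 / 0.219930 = 4.5469
Bₛ = (B − 1)/(n − 1) = (4.5469 − 1)/(6 − 1) = 3.5469/5 = 0.7094

0.71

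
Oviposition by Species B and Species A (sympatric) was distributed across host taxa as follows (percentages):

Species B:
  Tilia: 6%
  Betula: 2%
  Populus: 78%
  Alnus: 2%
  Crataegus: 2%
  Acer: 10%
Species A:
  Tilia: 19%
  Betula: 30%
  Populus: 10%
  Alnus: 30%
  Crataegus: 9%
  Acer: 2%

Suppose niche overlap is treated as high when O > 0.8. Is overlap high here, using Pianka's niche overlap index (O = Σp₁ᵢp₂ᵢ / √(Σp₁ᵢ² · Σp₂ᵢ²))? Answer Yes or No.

Convert percentages to proportions (divide by 100).
Σ p₁ᵢp₂ᵢ = 0.0114 + 0.0060 + 0.0780 + 0.0060 + 0.0018 + 0.0020 = 0.1052
Σp_1ᵢ² = 0.06² + 0.02² + 0.78² + 0.02² + 0.02² + 0.10² = 0.0036 + 0.0004 + 0.6084 + 0.0004 + 0.0004 + 0.0100 = 0.6232
Σp_2ᵢ² = 0.19² + 0.30² + 0.10² + 0.30² + 0.09² + 0.02² = 0.0361 + 0.0900 + 0.0100 + 0.0900 + 0.0081 + 0.0004 = 0.2346
O = 0.1052 / √(0.6232 × 0.2346) = 0.1052 / 0.38236 = 0.2751
O = 0.2751 < 0.8 → No.

No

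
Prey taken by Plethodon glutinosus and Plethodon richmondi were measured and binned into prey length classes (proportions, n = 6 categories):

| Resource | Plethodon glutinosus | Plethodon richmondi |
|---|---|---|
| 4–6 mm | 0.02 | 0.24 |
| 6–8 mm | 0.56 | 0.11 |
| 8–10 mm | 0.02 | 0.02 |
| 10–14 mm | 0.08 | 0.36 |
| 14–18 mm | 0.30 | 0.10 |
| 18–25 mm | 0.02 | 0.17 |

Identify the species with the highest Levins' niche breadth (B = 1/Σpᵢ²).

Plethodon richmondi

Σp_glutᵢ² = 0.02² + 0.56² + 0.02² + 0.08² + 0.30² + 0.02² = 0.0004 + 0.3136 + 0.0004 + 0.0064 + 0.0900 + 0.0004 = 0.4112
B_glut = 1 / 0.4112 = 2.4319
Σp_richᵢ² = 0.24² + 0.11² + 0.02² + 0.36² + 0.10² + 0.17² = 0.0576 + 0.0121 + 0.0004 + 0.1296 + 0.0100 + 0.0289 = 0.2386
B_rich = 1 / 0.2386 = 4.1911
Highest B → broadest niche (most generalist): Plethodon richmondi (B = 4.19).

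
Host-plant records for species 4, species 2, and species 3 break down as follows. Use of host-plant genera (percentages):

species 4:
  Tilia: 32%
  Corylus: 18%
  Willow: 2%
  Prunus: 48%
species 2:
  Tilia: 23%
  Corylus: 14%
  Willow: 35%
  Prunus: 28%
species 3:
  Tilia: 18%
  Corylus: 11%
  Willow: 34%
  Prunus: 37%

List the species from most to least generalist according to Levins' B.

species 2 > species 3 > species 4

Convert percentages to proportions (divide by 100).
Σp_4ᵢ² = 0.32² + 0.18² + 0.02² + 0.48² = 0.1024 + 0.0324 + 0.0004 + 0.2304 = 0.3656
B_4 = 1 / 0.3656 = 2.7352
Σp_2ᵢ² = 0.23² + 0.14² + 0.35² + 0.28² = 0.0529 + 0.0196 + 0.1225 + 0.0784 = 0.2734
B_2 = 1 / 0.2734 = 3.6576
Σp_3ᵢ² = 0.18² + 0.11² + 0.34² + 0.37² = 0.0324 + 0.0121 + 0.1156 + 0.1369 = 0.2970
B_3 = 1 / 0.2970 = 3.3670
Ranking by B (broadest → narrowest): species 2 (3.66) > species 3 (3.37) > species 4 (2.74)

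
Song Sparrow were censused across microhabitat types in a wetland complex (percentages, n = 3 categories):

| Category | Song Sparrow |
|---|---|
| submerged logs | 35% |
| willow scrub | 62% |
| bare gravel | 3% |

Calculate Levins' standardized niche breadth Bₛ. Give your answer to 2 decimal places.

Convert percentages to proportions (divide by 100).
Σpᵢ² = 0.35² + 0.62² + 0.03² = 0.1225 + 0.3844 + 0.0009 = 0.5078
B = 1 / 0.5078 = 1.9693
Bₛ = (B − 1)/(n − 1) = (1.9693 − 1)/(3 − 1) = 0.9693/2 = 0.4847

0.48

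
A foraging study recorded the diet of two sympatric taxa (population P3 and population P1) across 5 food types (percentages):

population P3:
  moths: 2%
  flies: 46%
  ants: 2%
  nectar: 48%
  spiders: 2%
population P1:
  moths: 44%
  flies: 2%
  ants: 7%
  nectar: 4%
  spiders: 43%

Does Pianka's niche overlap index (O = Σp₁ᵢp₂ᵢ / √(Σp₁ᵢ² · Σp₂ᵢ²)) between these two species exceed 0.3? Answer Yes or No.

No

Convert percentages to proportions (divide by 100).
Σ p₁ᵢp₂ᵢ = 0.0088 + 0.0092 + 0.0014 + 0.0192 + 0.0086 = 0.0472
Σp_1ᵢ² = 0.02² + 0.46² + 0.02² + 0.48² + 0.02² = 0.0004 + 0.2116 + 0.0004 + 0.2304 + 0.0004 = 0.4432
Σp_2ᵢ² = 0.44² + 0.02² + 0.07² + 0.04² + 0.43² = 0.1936 + 0.0004 + 0.0049 + 0.0016 + 0.1849 = 0.3854
O = 0.0472 / √(0.4432 × 0.3854) = 0.0472 / 0.41329 = 0.1142
O = 0.1142 < 0.3 → No.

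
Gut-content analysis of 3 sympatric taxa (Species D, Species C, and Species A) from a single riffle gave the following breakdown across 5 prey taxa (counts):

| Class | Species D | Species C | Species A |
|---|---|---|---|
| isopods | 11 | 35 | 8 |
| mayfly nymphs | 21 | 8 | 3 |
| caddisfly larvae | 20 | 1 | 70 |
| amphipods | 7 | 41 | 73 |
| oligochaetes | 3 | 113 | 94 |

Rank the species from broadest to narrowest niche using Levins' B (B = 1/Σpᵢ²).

Species D > Species A > Species C

Proportions for Species D (n=62): 11/62=0.1774, 21/62=0.3387, 20/62=0.3226, 7/62=0.1129, 3/62=0.0484
Proportions for Species C (n=198): 35/198=0.1768, 8/198=0.0404, 1/198=0.0051, 41/198=0.2071, 113/198=0.5707
Proportions for Species A (n=248): 8/248=0.0323, 3/248=0.0121, 70/248=0.2823, 73/248=0.2944, 94/248=0.3790
Σp_Dᵢ² = 0.1774² + 0.3387² + 0.3226² + 0.1129² + 0.0484² = 0.031471 + 0.114718 + 0.104071 + 0.012746 + 0.002343 = 0.265349
B_D = 1 / 0.265349 = 3.7686
Σp_Cᵢ² = 0.1768² + 0.0404² + 0.0051² + 0.2071² + 0.5707² = 0.031258 + 0.001632 + 0.000026 + 0.042890 + 0.325698 = 0.401504
B_C = 1 / 0.401504 = 2.4906
Σp_Aᵢ² = 0.0323² + 0.0121² + 0.2823² + 0.2944² + 0.3790² = 0.001043 + 0.000146 + 0.079693 + 0.086671 + 0.143641 = 0.311194
B_A = 1 / 0.311194 = 3.2134
Ranking by B (broadest → narrowest): Species D (3.77) > Species A (3.21) > Species C (2.49)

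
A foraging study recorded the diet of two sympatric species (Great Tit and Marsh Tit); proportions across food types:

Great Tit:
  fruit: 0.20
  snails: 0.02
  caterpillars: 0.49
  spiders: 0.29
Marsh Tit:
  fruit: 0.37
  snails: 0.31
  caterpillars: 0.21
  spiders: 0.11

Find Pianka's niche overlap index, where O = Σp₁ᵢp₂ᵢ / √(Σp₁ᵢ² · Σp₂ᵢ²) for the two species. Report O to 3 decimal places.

Σ p₁ᵢp₂ᵢ = 0.0740 + 0.0062 + 0.1029 + 0.0319 = 0.2150
Σp_1ᵢ² = 0.20² + 0.02² + 0.49² + 0.29² = 0.0400 + 0.0004 + 0.2401 + 0.0841 = 0.3646
Σp_2ᵢ² = 0.37² + 0.31² + 0.21² + 0.11² = 0.1369 + 0.0961 + 0.0441 + 0.0121 = 0.2892
O = 0.2150 / √(0.3646 × 0.2892) = 0.2150 / 0.324719 = 0.66211

0.662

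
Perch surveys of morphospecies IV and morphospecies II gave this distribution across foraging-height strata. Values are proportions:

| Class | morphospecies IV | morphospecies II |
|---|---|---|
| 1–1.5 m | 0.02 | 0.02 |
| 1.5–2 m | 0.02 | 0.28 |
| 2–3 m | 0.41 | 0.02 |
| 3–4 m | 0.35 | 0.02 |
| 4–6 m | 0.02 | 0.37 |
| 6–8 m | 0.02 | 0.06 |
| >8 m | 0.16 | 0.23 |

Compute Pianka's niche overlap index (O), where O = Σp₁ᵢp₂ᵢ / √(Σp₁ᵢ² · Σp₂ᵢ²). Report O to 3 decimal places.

Σ p₁ᵢp₂ᵢ = 0.0004 + 0.0056 + 0.0082 + 0.0070 + 0.0074 + 0.0012 + 0.0368 = 0.0666
Σp_1ᵢ² = 0.02² + 0.02² + 0.41² + 0.35² + 0.02² + 0.02² + 0.16² = 0.0004 + 0.0004 + 0.1681 + 0.1225 + 0.0004 + 0.0004 + 0.0256 = 0.3178
Σp_2ᵢ² = 0.02² + 0.28² + 0.02² + 0.02² + 0.37² + 0.06² + 0.23² = 0.0004 + 0.0784 + 0.0004 + 0.0004 + 0.1369 + 0.0036 + 0.0529 = 0.2730
O = 0.0666 / √(0.3178 × 0.2730) = 0.0666 / 0.294549 = 0.22611

0.226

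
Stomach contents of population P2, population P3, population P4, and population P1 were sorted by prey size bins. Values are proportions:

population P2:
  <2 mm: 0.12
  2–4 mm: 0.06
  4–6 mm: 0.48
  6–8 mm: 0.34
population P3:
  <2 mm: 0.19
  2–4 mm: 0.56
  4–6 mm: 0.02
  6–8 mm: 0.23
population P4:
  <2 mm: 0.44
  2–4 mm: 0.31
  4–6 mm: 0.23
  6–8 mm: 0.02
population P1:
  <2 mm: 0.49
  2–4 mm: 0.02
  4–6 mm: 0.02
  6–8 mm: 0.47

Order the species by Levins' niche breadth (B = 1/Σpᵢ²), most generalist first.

Σp_P2ᵢ² = 0.12² + 0.06² + 0.48² + 0.34² = 0.0144 + 0.0036 + 0.2304 + 0.1156 = 0.3640
B_P2 = 1 / 0.3640 = 2.7473
Σp_P3ᵢ² = 0.19² + 0.56² + 0.02² + 0.23² = 0.0361 + 0.3136 + 0.0004 + 0.0529 = 0.4030
B_P3 = 1 / 0.4030 = 2.4814
Σp_P4ᵢ² = 0.44² + 0.31² + 0.23² + 0.02² = 0.1936 + 0.0961 + 0.0529 + 0.0004 = 0.3430
B_P4 = 1 / 0.3430 = 2.9155
Σp_P1ᵢ² = 0.49² + 0.02² + 0.02² + 0.47² = 0.2401 + 0.0004 + 0.0004 + 0.2209 = 0.4618
B_P1 = 1 / 0.4618 = 2.1654
Ranking by B (broadest → narrowest): population P4 (2.92) > population P2 (2.75) > population P3 (2.48) > population P1 (2.17)

population P4 > population P2 > population P3 > population P1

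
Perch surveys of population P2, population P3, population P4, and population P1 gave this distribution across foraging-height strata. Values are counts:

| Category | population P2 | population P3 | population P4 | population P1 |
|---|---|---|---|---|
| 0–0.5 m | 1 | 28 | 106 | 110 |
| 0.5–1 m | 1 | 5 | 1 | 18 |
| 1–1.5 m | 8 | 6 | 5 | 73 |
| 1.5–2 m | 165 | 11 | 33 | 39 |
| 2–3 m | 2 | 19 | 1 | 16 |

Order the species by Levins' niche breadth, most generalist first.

population P3 > population P1 > population P4 > population P2

Proportions for population P2 (n=177): 1/177=0.0056, 1/177=0.0056, 8/177=0.0452, 165/177=0.9322, 2/177=0.0113
Proportions for population P3 (n=69): 28/69=0.4058, 5/69=0.0725, 6/69=0.0870, 11/69=0.1594, 19/69=0.2754
Proportions for population P4 (n=146): 106/146=0.7260, 1/146=0.0068, 5/146=0.0342, 33/146=0.2260, 1/146=0.0068
Proportions for population P1 (n=256): 110/256=0.4297, 18/256=0.0703, 73/256=0.2852, 39/256=0.1523, 16/256=0.0625
Σp_P2ᵢ² = 0.0056² + 0.0056² + 0.0452² + 0.9322² + 0.0113² = 0.000031 + 0.000031 + 0.002043 + 0.868997 + 0.000128 = 0.871230
B_P2 = 1 / 0.871230 = 1.1478
Σp_P3ᵢ² = 0.4058² + 0.0725² + 0.0870² + 0.1594² + 0.2754² = 0.164674 + 0.005256 + 0.007569 + 0.025408 + 0.075845 = 0.278752
B_P3 = 1 / 0.278752 = 3.5874
Σp_P4ᵢ² = 0.7260² + 0.0068² + 0.0342² + 0.2260² + 0.0068² = 0.527076 + 0.000046 + 0.001170 + 0.051076 + 0.000046 = 0.579414
B_P4 = 1 / 0.579414 = 1.7259
Σp_P1ᵢ² = 0.4297² + 0.0703² + 0.2852² + 0.1523² + 0.0625² = 0.184642 + 0.004942 + 0.081339 + 0.023195 + 0.003906 = 0.298024
B_P1 = 1 / 0.298024 = 3.3554
Ranking by B (broadest → narrowest): population P3 (3.59) > population P1 (3.36) > population P4 (1.73) > population P2 (1.15)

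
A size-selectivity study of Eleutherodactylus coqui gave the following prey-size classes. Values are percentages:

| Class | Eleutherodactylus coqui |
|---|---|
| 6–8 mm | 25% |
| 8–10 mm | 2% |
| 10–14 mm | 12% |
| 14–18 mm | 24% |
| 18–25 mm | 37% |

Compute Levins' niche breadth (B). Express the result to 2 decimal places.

3.68

Convert percentages to proportions (divide by 100).
Σpᵢ² = 0.25² + 0.02² + 0.12² + 0.24² + 0.37² = 0.0625 + 0.0004 + 0.0144 + 0.0576 + 0.1369 = 0.2718
B = 1 / 0.2718 = 3.6792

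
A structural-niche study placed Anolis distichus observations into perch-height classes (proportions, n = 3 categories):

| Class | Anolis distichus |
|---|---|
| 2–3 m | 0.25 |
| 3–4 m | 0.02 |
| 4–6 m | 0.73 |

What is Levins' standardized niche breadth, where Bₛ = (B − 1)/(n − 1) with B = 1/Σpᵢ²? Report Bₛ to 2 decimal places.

0.34

Σpᵢ² = 0.25² + 0.02² + 0.73² = 0.0625 + 0.0004 + 0.5329 = 0.5958
B = 1 / 0.5958 = 1.6784
Bₛ = (B − 1)/(n − 1) = (1.6784 − 1)/(3 − 1) = 0.6784/2 = 0.3392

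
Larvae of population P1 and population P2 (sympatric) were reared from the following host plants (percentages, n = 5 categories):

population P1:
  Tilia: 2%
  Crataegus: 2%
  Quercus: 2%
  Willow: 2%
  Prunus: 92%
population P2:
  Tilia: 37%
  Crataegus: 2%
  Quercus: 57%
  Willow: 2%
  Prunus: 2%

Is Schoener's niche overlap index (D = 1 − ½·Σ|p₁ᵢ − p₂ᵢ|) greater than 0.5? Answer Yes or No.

Convert percentages to proportions (divide by 100).
Σ|p₁ᵢ − p₂ᵢ| = 0.35 + 0.00 + 0.55 + 0.00 + 0.90 = 1.80
D = 1 − ½ × 1.80 = 1 − 0.900 = 0.1000
D = 0.1000 < 0.5 → No.

No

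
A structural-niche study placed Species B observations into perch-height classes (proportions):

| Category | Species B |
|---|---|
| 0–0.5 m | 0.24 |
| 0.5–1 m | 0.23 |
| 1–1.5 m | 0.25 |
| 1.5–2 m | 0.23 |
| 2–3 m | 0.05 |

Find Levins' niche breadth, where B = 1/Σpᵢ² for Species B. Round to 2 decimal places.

Σpᵢ² = 0.24² + 0.23² + 0.25² + 0.23² + 0.05² = 0.0576 + 0.0529 + 0.0625 + 0.0529 + 0.0025 = 0.2284
B = 1 / 0.2284 = 4.3783

4.38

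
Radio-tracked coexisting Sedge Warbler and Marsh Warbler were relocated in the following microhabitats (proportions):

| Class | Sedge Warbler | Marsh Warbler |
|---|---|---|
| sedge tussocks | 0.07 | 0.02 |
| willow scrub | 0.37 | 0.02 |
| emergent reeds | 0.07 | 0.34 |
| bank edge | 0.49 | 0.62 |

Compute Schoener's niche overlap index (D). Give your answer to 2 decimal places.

Σ|p₁ᵢ − p₂ᵢ| = 0.05 + 0.35 + 0.27 + 0.13 = 0.80
D = 1 − ½ × 0.80 = 1 − 0.400 = 0.6000

0.60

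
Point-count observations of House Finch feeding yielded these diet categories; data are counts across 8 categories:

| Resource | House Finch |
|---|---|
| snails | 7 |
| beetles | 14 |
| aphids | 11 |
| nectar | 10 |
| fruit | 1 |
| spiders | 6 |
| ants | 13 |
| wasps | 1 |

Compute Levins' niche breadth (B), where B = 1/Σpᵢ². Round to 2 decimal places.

5.90

Proportions for House Finch (n=63): 7/63=0.1111, 14/63=0.2222, 11/63=0.1746, 10/63=0.1587, 1/63=0.0159, 6/63=0.0952, 13/63=0.2063, 1/63=0.0159
Σpᵢ² = 0.1111² + 0.2222² + 0.1746² + 0.1587² + 0.0159² + 0.0952² + 0.2063² + 0.0159² = 0.012343 + 0.049373 + 0.030485 + 0.025186 + 0.000253 + 0.009063 + 0.042560 + 0.000253 = 0.169516
B = 1 / 0.169516 = 5.8991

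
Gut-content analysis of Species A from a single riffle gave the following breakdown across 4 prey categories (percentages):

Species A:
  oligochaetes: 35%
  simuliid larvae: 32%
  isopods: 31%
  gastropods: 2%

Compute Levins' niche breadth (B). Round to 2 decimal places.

3.11

Convert percentages to proportions (divide by 100).
Σpᵢ² = 0.35² + 0.32² + 0.31² + 0.02² = 0.1225 + 0.1024 + 0.0961 + 0.0004 = 0.3214
B = 1 / 0.3214 = 3.1114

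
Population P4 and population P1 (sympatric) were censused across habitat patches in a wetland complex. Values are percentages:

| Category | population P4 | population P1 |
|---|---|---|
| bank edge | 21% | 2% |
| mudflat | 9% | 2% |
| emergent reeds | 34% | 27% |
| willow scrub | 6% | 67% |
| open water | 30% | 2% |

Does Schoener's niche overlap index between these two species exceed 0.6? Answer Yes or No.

Convert percentages to proportions (divide by 100).
Σ|p₁ᵢ − p₂ᵢ| = 0.19 + 0.07 + 0.07 + 0.61 + 0.28 = 1.22
D = 1 − ½ × 1.22 = 1 − 0.610 = 0.3900
D = 0.3900 < 0.6 → No.

No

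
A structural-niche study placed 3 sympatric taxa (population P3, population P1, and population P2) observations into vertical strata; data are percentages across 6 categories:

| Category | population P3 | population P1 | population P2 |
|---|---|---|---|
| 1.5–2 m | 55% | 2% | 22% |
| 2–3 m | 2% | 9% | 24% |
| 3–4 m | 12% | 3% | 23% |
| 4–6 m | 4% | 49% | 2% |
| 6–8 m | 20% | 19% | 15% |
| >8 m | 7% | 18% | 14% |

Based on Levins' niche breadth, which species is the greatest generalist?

population P2

Convert percentages to proportions (divide by 100).
Σp_P3ᵢ² = 0.55² + 0.02² + 0.12² + 0.04² + 0.20² + 0.07² = 0.3025 + 0.0004 + 0.0144 + 0.0016 + 0.0400 + 0.0049 = 0.3638
B_P3 = 1 / 0.3638 = 2.7488
Σp_P1ᵢ² = 0.02² + 0.09² + 0.03² + 0.49² + 0.19² + 0.18² = 0.0004 + 0.0081 + 0.0009 + 0.2401 + 0.0361 + 0.0324 = 0.3180
B_P1 = 1 / 0.3180 = 3.1447
Σp_P2ᵢ² = 0.22² + 0.24² + 0.23² + 0.02² + 0.15² + 0.14² = 0.0484 + 0.0576 + 0.0529 + 0.0004 + 0.0225 + 0.0196 = 0.2014
B_P2 = 1 / 0.2014 = 4.9652
Highest B → broadest niche (most generalist): population P2 (B = 4.97).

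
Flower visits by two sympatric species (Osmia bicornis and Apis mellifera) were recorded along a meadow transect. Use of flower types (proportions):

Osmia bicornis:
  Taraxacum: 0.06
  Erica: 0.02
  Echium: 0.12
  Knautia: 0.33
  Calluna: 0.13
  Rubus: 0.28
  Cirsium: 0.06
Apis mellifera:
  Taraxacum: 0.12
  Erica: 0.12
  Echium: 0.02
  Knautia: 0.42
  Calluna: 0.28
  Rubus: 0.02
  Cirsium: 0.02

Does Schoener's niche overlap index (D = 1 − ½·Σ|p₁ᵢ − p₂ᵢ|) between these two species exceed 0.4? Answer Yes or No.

Yes

Σ|p₁ᵢ − p₂ᵢ| = 0.06 + 0.10 + 0.10 + 0.09 + 0.15 + 0.26 + 0.04 = 0.80
D = 1 − ½ × 0.80 = 1 − 0.400 = 0.6000
D = 0.6000 > 0.4 → Yes.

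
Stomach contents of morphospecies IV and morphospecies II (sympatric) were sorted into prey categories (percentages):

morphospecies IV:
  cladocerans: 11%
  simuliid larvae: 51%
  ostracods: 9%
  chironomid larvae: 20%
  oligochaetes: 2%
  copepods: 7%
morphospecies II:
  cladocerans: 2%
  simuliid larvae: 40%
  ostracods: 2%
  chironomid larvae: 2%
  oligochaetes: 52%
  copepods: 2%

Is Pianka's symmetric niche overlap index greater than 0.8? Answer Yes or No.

Convert percentages to proportions (divide by 100).
Σ p₁ᵢp₂ᵢ = 0.0022 + 0.2040 + 0.0018 + 0.0040 + 0.0104 + 0.0014 = 0.2238
Σp_1ᵢ² = 0.11² + 0.51² + 0.09² + 0.20² + 0.02² + 0.07² = 0.0121 + 0.2601 + 0.0081 + 0.0400 + 0.0004 + 0.0049 = 0.3256
Σp_2ᵢ² = 0.02² + 0.40² + 0.02² + 0.02² + 0.52² + 0.02² = 0.0004 + 0.1600 + 0.0004 + 0.0004 + 0.2704 + 0.0004 = 0.4320
O = 0.2238 / √(0.3256 × 0.4320) = 0.2238 / 0.37505 = 0.5967
O = 0.5967 < 0.8 → No.

No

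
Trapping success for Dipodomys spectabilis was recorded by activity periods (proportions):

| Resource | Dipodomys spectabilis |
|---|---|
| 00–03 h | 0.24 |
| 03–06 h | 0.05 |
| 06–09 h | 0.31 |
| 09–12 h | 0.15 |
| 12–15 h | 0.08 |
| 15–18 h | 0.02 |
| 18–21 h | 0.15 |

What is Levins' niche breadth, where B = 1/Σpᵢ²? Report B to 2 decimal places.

4.81

Σpᵢ² = 0.24² + 0.05² + 0.31² + 0.15² + 0.08² + 0.02² + 0.15² = 0.0576 + 0.0025 + 0.0961 + 0.0225 + 0.0064 + 0.0004 + 0.0225 = 0.2080
B = 1 / 0.2080 = 4.8077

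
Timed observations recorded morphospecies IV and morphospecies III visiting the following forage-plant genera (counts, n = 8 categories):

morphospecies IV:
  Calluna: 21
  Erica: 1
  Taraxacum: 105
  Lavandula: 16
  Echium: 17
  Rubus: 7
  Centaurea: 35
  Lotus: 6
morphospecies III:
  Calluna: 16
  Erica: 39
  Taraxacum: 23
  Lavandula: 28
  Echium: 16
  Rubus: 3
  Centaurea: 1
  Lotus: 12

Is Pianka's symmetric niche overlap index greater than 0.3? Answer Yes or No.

Proportions for morphospecies IV (n=208): 21/208=0.1010, 1/208=0.0048, 105/208=0.5048, 16/208=0.0769, 17/208=0.0817, 7/208=0.0337, 35/208=0.1683, 6/208=0.0288
Proportions for morphospecies III (n=138): 16/138=0.1159, 39/138=0.2826, 23/138=0.1667, 28/138=0.2029, 16/138=0.1159, 3/138=0.0217, 1/138=0.0072, 12/138=0.0870
Σ p₁ᵢp₂ᵢ = 0.011706 + 0.001356 + 0.084150 + 0.015603 + 0.009469 + 0.000731 + 0.001212 + 0.002506 = 0.126733
Σp_1ᵢ² = 0.1010² + 0.0048² + 0.5048² + 0.0769² + 0.0817² + 0.0337² + 0.1683² + 0.0288² = 0.010201 + 0.000023 + 0.254823 + 0.005914 + 0.006675 + 0.001136 + 0.028325 + 0.000829 = 0.307926
Σp_2ᵢ² = 0.1159² + 0.2826² + 0.1667² + 0.2029² + 0.1159² + 0.0217² + 0.0072² + 0.0870² = 0.013433 + 0.079863 + 0.027789 + 0.041168 + 0.013433 + 0.000471 + 0.000052 + 0.007569 = 0.183778
O = 0.126733 / √(0.307926 × 0.183778) = 0.126733 / 0.2378866 = 0.5327
O = 0.5327 > 0.3 → Yes.

Yes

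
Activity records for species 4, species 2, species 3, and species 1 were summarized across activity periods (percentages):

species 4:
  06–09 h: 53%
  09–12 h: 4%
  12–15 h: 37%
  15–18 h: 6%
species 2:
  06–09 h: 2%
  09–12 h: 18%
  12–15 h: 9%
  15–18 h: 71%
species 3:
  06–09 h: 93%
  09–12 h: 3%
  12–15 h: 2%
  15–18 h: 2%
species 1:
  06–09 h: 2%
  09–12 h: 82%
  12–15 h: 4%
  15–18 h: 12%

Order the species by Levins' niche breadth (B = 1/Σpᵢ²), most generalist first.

Convert percentages to proportions (divide by 100).
Σp_4ᵢ² = 0.53² + 0.04² + 0.37² + 0.06² = 0.2809 + 0.0016 + 0.1369 + 0.0036 = 0.4230
B_4 = 1 / 0.4230 = 2.3641
Σp_2ᵢ² = 0.02² + 0.18² + 0.09² + 0.71² = 0.0004 + 0.0324 + 0.0081 + 0.5041 = 0.5450
B_2 = 1 / 0.5450 = 1.8349
Σp_3ᵢ² = 0.93² + 0.03² + 0.02² + 0.02² = 0.8649 + 0.0009 + 0.0004 + 0.0004 = 0.8666
B_3 = 1 / 0.8666 = 1.1539
Σp_1ᵢ² = 0.02² + 0.82² + 0.04² + 0.12² = 0.0004 + 0.6724 + 0.0016 + 0.0144 = 0.6888
B_1 = 1 / 0.6888 = 1.4518
Ranking by B (broadest → narrowest): species 4 (2.36) > species 2 (1.83) > species 1 (1.45) > species 3 (1.15)

species 4 > species 2 > species 1 > species 3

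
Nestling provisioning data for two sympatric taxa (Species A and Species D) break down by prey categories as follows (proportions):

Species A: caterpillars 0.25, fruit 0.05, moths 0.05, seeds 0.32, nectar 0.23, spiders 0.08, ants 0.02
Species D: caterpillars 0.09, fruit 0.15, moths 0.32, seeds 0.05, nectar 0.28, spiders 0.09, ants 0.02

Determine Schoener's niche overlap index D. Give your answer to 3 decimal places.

0.570

Σ|p₁ᵢ − p₂ᵢ| = 0.16 + 0.10 + 0.27 + 0.27 + 0.05 + 0.01 + 0.00 = 0.86
D = 1 − ½ × 0.86 = 1 − 0.430 = 0.57000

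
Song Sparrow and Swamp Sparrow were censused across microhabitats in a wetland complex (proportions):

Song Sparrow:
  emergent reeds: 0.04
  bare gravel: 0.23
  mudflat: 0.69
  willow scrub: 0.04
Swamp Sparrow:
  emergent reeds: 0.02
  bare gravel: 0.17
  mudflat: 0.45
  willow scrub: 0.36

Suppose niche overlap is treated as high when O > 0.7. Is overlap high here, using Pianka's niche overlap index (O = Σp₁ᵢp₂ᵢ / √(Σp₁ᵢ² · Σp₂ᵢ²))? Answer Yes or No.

Yes

Σ p₁ᵢp₂ᵢ = 0.0008 + 0.0391 + 0.3105 + 0.0144 = 0.3648
Σp_1ᵢ² = 0.04² + 0.23² + 0.69² + 0.04² = 0.0016 + 0.0529 + 0.4761 + 0.0016 = 0.5322
Σp_2ᵢ² = 0.02² + 0.17² + 0.45² + 0.36² = 0.0004 + 0.0289 + 0.2025 + 0.1296 = 0.3614
O = 0.3648 / √(0.5322 × 0.3614) = 0.3648 / 0.43856 = 0.8318
O = 0.8318 > 0.7 → Yes.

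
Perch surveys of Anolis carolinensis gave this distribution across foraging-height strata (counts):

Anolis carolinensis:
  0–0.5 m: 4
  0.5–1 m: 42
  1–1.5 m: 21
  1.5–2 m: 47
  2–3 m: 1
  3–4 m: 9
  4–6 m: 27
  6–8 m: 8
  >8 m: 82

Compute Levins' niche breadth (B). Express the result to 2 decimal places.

Proportions for Anolis carolinensis (n=241): 4/241=0.0166, 42/241=0.1743, 21/241=0.0871, 47/241=0.1950, 1/241=0.0041, 9/241=0.0373, 27/241=0.1120, 8/241=0.0332, 82/241=0.3402
Σpᵢ² = 0.0166² + 0.1743² + 0.0871² + 0.1950² + 0.0041² + 0.0373² + 0.1120² + 0.0332² + 0.3402² = 0.000276 + 0.030380 + 0.007586 + 0.038025 + 0.000017 + 0.001391 + 0.012544 + 0.001102 + 0.115736 = 0.207057
B = 1 / 0.207057 = 4.8296

4.83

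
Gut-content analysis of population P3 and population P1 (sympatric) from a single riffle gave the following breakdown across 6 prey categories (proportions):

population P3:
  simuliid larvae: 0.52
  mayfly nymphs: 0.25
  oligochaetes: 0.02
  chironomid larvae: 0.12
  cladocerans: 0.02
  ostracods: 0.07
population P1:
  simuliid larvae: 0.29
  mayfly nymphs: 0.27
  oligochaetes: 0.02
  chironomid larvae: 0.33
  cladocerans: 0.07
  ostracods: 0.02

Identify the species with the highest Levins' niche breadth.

Σp_P3ᵢ² = 0.52² + 0.25² + 0.02² + 0.12² + 0.02² + 0.07² = 0.2704 + 0.0625 + 0.0004 + 0.0144 + 0.0004 + 0.0049 = 0.3530
B_P3 = 1 / 0.3530 = 2.8329
Σp_P1ᵢ² = 0.29² + 0.27² + 0.02² + 0.33² + 0.07² + 0.02² = 0.0841 + 0.0729 + 0.0004 + 0.1089 + 0.0049 + 0.0004 = 0.2716
B_P1 = 1 / 0.2716 = 3.6819
Highest B → broadest niche (most generalist): population P1 (B = 3.68).

population P1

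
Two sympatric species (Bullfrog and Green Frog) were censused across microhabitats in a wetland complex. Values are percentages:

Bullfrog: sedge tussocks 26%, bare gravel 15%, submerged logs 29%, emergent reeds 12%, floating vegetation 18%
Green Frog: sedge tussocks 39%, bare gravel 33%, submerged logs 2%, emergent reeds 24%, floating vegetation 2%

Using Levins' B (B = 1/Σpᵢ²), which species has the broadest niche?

Bullfrog

Convert percentages to proportions (divide by 100).
Σp_Bullᵢ² = 0.26² + 0.15² + 0.29² + 0.12² + 0.18² = 0.0676 + 0.0225 + 0.0841 + 0.0144 + 0.0324 = 0.2210
B_Bull = 1 / 0.2210 = 4.5249
Σp_Frogᵢ² = 0.39² + 0.33² + 0.02² + 0.24² + 0.02² = 0.1521 + 0.1089 + 0.0004 + 0.0576 + 0.0004 = 0.3194
B_Frog = 1 / 0.3194 = 3.1309
Highest B → broadest niche (most generalist): Bullfrog (B = 4.52).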